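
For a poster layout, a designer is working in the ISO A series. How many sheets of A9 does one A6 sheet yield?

A6 = 105 × 148 mm; A9 = 37 × 52 mm.
Each halving step doubles the count; 3 steps from A6 to A9.
2^3 = 8.

8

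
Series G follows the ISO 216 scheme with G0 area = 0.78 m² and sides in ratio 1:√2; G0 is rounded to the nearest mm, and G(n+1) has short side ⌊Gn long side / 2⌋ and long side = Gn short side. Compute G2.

Let G0's short side be w mm. w · w√2 = 0.78 m² = 780,000 mm², so w ≈ 742.7 mm and w√2 ≈ 1050.3 mm → G0 = 743 × 1050 mm.
G1: ⌊1050/2⌋ × 743 = 525 × 743 mm
G2: ⌊743/2⌋ × 525 = 371 × 525 mm

371 × 525 mm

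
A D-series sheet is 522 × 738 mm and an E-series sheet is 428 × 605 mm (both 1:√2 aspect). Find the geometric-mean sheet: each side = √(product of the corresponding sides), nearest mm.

473 × 668 mm

Short side: √(522 · 428) = √223416 ≈ 472.7 → 473 mm
Long side: √(738 · 605) = √446490 ≈ 668.2 → 668 mm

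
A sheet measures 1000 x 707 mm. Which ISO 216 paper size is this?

B1 (707 × 1000 mm)

Aspect ratio 1000/707 ≈ 1.414 — close to the ISO √2 ≈ 1.414.
In the B-series (B0 = 1000 × 1414 mm): B1 = 707 × 1000 mm.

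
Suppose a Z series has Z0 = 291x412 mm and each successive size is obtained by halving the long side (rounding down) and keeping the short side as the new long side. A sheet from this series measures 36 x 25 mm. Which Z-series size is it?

Z0: 291 × 412 mm
Z1: 206 × 291 mm
Z2: 145 × 206 mm
Z3: 103 × 145 mm
Z4: 72 × 103 mm
Z5: 51 × 72 mm
Z6: 36 × 51 mm
Z7: 25 × 36 mm
Z8: 18 × 25 mm
→ matches Z7.

Z7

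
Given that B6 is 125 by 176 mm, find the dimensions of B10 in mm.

31 × 44 mm

B7: ⌊176/2⌋ × 125 = 88 × 125 mm
B8: ⌊125/2⌋ × 88 = 62 × 88 mm
B9: ⌊88/2⌋ × 62 = 44 × 62 mm
B10: ⌊62/2⌋ × 44 = 31 × 44 mm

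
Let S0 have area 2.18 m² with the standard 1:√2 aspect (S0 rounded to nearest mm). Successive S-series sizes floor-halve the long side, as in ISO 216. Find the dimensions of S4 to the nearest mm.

310 × 439 mm

Let S0's short side be w mm. w · w√2 = 2.18 m² = 2,180,000 mm², so w ≈ 1241.6 mm and w√2 ≈ 1755.8 mm → S0 = 1242 × 1756 mm.
S1: ⌊1756/2⌋ × 1242 = 878 × 1242 mm
S2: ⌊1242/2⌋ × 878 = 621 × 878 mm
S3: ⌊878/2⌋ × 621 = 439 × 621 mm
S4: ⌊621/2⌋ × 439 = 310 × 439 mm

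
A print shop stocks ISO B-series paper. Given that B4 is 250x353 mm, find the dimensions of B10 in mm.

B5: ⌊353/2⌋ × 250 = 176 × 250 mm
B6: ⌊250/2⌋ × 176 = 125 × 176 mm
B7: ⌊176/2⌋ × 125 = 88 × 125 mm
B8: ⌊125/2⌋ × 88 = 62 × 88 mm
B9: ⌊88/2⌋ × 62 = 44 × 62 mm
B10: ⌊62/2⌋ × 44 = 31 × 44 mm

31 × 44 mm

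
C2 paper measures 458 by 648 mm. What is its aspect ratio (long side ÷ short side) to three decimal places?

1.415

648 / 458 = 1.415
Matches √2 ≈ 1.414 — the ISO 216 defining ratio.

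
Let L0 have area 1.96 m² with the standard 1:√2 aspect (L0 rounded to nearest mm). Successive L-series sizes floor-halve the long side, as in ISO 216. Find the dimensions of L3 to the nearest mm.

416 × 588 mm

Let L0's short side be w mm. w · w√2 = 1.96 m² = 1,960,000 mm², so w ≈ 1177.3 mm and w√2 ≈ 1664.9 mm → L0 = 1177 × 1665 mm.
L1: ⌊1665/2⌋ × 1177 = 832 × 1177 mm
L2: ⌊1177/2⌋ × 832 = 588 × 832 mm
L3: ⌊832/2⌋ × 588 = 416 × 588 mm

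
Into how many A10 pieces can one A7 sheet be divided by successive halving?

A7 = 74 × 105 mm; A10 = 26 × 37 mm.
Each halving step doubles the count; 3 steps from A7 to A10.
2^3 = 8.

8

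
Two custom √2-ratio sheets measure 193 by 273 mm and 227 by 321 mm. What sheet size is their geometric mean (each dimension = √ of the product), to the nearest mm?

209 × 296 mm

Short side: √(193 · 227) = √43811 ≈ 209.3 → 209 mm
Long side: √(273 · 321) = √87633 ≈ 296.0 → 296 mm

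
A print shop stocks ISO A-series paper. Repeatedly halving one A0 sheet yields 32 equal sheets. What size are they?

A5

32 = 2^5, so 5 halving steps.
A0 → A1 → … → A5 after 5 steps.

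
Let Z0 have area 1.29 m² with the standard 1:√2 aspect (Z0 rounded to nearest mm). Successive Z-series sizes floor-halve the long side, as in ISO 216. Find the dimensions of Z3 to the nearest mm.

Let Z0's short side be w mm. w · w√2 = 1.29 m² = 1,290,000 mm², so w ≈ 955.1 mm and w√2 ≈ 1350.7 mm → Z0 = 955 × 1351 mm.
Z1: ⌊1351/2⌋ × 955 = 675 × 955 mm
Z2: ⌊955/2⌋ × 675 = 477 × 675 mm
Z3: ⌊675/2⌋ × 477 = 337 × 477 mm

337 × 477 mm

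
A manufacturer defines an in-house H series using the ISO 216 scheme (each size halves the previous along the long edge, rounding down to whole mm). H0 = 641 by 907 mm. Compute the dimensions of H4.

H1: ⌊907/2⌋ × 641 = 453 × 641 mm
H2: ⌊641/2⌋ × 453 = 320 × 453 mm
H3: ⌊453/2⌋ × 320 = 226 × 320 mm
H4: ⌊320/2⌋ × 226 = 160 × 226 mm

160 × 226 mm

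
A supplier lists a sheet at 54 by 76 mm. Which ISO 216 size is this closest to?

Aspect ratio 76/54 ≈ 1.407 — close to the ISO √2 ≈ 1.414.
In the A-series (A0 area = 1 m²): A8 = 52 × 74 mm.
Off by 4 mm total — nearest standard size.

A8 (52 × 74 mm)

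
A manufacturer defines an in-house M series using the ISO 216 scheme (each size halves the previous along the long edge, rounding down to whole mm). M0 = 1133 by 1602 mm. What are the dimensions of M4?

M1: ⌊1602/2⌋ × 1133 = 801 × 1133 mm
M2: ⌊1133/2⌋ × 801 = 566 × 801 mm
M3: ⌊801/2⌋ × 566 = 400 × 566 mm
M4: ⌊566/2⌋ × 400 = 283 × 400 mm

283 × 400 mm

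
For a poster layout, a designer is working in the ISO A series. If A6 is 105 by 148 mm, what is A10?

26 × 37 mm

A7: ⌊148/2⌋ × 105 = 74 × 105 mm
A8: ⌊105/2⌋ × 74 = 52 × 74 mm
A9: ⌊74/2⌋ × 52 = 37 × 52 mm
A10: ⌊52/2⌋ × 37 = 26 × 37 mm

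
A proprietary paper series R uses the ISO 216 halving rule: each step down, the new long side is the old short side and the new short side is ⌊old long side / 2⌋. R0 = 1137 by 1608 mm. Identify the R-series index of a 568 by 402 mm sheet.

R3

R0: 1137 × 1608 mm
R1: 804 × 1137 mm
R2: 568 × 804 mm
R3: 402 × 568 mm
R4: 284 × 402 mm
→ matches R3.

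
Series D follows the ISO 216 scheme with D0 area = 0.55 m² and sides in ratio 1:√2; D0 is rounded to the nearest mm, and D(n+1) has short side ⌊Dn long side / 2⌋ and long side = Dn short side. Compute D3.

220 × 312 mm

Let D0's short side be w mm. w · w√2 = 0.55 m² = 550,000 mm², so w ≈ 623.6 mm and w√2 ≈ 881.9 mm → D0 = 624 × 882 mm.
D1: ⌊882/2⌋ × 624 = 441 × 624 mm
D2: ⌊624/2⌋ × 441 = 312 × 441 mm
D3: ⌊441/2⌋ × 312 = 220 × 312 mm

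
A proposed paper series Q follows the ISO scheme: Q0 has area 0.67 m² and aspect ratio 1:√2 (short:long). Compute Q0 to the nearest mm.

688 × 973 mm

Let the short side be w mm. Then w · w√2 = 0.67 m² = 670,000 mm².
w² = 670,000/√2, so w ≈ 688.3 mm; long side = w√2 ≈ 973.4 mm.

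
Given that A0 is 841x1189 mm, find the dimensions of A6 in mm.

105 × 148 mm

A1: ⌊1189/2⌋ × 841 = 594 × 841 mm
A2: ⌊841/2⌋ × 594 = 420 × 594 mm
A3: ⌊594/2⌋ × 420 = 297 × 420 mm
A4: ⌊420/2⌋ × 297 = 210 × 297 mm
A5: ⌊297/2⌋ × 210 = 148 × 210 mm
A6: ⌊210/2⌋ × 148 = 105 × 148 mm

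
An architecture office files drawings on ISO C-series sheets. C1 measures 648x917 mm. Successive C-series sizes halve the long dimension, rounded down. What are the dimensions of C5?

C2: ⌊917/2⌋ × 648 = 458 × 648 mm
C3: ⌊648/2⌋ × 458 = 324 × 458 mm
C4: ⌊458/2⌋ × 324 = 229 × 324 mm
C5: ⌊324/2⌋ × 229 = 162 × 229 mm

162 × 229 mm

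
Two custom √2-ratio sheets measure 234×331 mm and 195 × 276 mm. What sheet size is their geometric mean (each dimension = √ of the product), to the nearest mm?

214 × 302 mm

Short side: √(234 · 195) = √45630 ≈ 213.6 → 214 mm
Long side: √(331 · 276) = √91356 ≈ 302.3 → 302 mm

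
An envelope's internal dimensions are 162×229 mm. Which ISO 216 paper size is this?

Aspect ratio 229/162 ≈ 1.414 — close to the ISO √2 ≈ 1.414.
In the C-series (envelope sizes, between A and B): C5 = 162 × 229 mm.

C5 (162 × 229 mm)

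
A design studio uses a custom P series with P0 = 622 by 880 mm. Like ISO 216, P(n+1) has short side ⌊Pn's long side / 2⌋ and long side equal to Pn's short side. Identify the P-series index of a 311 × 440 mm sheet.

P2

P0: 622 × 880 mm
P1: 440 × 622 mm
P2: 311 × 440 mm
P3: 220 × 311 mm
→ matches P2.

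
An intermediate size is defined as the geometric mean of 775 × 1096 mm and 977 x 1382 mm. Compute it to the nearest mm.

Short side: √(775 · 977) = √757175 ≈ 870.2 → 870 mm
Long side: √(1096 · 1382) = √1514672 ≈ 1230.7 → 1231 mm

870 × 1231 mm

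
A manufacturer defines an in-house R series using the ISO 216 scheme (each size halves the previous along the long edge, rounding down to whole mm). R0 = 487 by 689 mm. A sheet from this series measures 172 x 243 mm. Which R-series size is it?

R0: 487 × 689 mm
R1: 344 × 487 mm
R2: 243 × 344 mm
R3: 172 × 243 mm
R4: 121 × 172 mm
→ matches R3.

R3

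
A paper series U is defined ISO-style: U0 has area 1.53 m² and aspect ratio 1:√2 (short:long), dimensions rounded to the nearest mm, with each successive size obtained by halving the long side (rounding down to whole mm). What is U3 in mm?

Let U0's short side be w mm. w · w√2 = 1.53 m² = 1,530,000 mm², so w ≈ 1040.1 mm and w√2 ≈ 1471.0 mm → U0 = 1040 × 1471 mm.
U1: ⌊1471/2⌋ × 1040 = 735 × 1040 mm
U2: ⌊1040/2⌋ × 735 = 520 × 735 mm
U3: ⌊735/2⌋ × 520 = 367 × 520 mm

367 × 520 mm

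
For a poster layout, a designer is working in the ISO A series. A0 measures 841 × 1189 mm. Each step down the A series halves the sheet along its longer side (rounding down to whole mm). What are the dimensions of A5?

A1: ⌊1189/2⌋ × 841 = 594 × 841 mm
A2: ⌊841/2⌋ × 594 = 420 × 594 mm
A3: ⌊594/2⌋ × 420 = 297 × 420 mm
A4: ⌊420/2⌋ × 297 = 210 × 297 mm
A5: ⌊297/2⌋ × 210 = 148 × 210 mm

148 × 210 mm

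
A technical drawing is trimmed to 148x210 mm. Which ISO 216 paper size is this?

Aspect ratio 210/148 ≈ 1.419 — close to the ISO √2 ≈ 1.414.
In the A-series (A0 area = 1 m²): A5 = 148 × 210 mm.

A5 (148 × 210 mm)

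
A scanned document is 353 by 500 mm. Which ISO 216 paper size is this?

Aspect ratio 500/353 ≈ 1.416 — close to the ISO √2 ≈ 1.414.
In the B-series (B0 = 1000 × 1414 mm): B3 = 353 × 500 mm.

B3 (353 × 500 mm)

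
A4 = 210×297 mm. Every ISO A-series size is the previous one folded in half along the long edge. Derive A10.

26 × 37 mm

A5: ⌊297/2⌋ × 210 = 148 × 210 mm
A6: ⌊210/2⌋ × 148 = 105 × 148 mm
A7: ⌊148/2⌋ × 105 = 74 × 105 mm
A8: ⌊105/2⌋ × 74 = 52 × 74 mm
A9: ⌊74/2⌋ × 52 = 37 × 52 mm
A10: ⌊52/2⌋ × 37 = 26 × 37 mm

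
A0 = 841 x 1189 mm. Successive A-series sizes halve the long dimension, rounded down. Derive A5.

148 × 210 mm

A1: ⌊1189/2⌋ × 841 = 594 × 841 mm
A2: ⌊841/2⌋ × 594 = 420 × 594 mm
A3: ⌊594/2⌋ × 420 = 297 × 420 mm
A4: ⌊420/2⌋ × 297 = 210 × 297 mm
A5: ⌊297/2⌋ × 210 = 148 × 210 mm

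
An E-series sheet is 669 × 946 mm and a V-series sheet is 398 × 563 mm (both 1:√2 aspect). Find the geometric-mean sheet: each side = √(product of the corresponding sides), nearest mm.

Short side: √(669 · 398) = √266262 ≈ 516.0 → 516 mm
Long side: √(946 · 563) = √532598 ≈ 729.8 → 730 mm

516 × 730 mm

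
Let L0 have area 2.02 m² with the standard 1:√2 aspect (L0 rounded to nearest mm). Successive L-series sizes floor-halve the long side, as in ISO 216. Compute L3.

422 × 597 mm

Let L0's short side be w mm. w · w√2 = 2.02 m² = 2,020,000 mm², so w ≈ 1195.1 mm and w√2 ≈ 1690.2 mm → L0 = 1195 × 1690 mm.
L1: ⌊1690/2⌋ × 1195 = 845 × 1195 mm
L2: ⌊1195/2⌋ × 845 = 597 × 845 mm
L3: ⌊845/2⌋ × 597 = 422 × 597 mm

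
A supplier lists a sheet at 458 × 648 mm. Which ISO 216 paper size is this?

C2 (458 × 648 mm)

Aspect ratio 648/458 ≈ 1.415 — close to the ISO √2 ≈ 1.414.
In the C-series (envelope sizes, between A and B): C2 = 458 × 648 mm.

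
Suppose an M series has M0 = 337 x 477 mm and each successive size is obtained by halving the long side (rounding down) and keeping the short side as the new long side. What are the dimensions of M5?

59 × 84 mm

M1: ⌊477/2⌋ × 337 = 238 × 337 mm
M2: ⌊337/2⌋ × 238 = 168 × 238 mm
M3: ⌊238/2⌋ × 168 = 119 × 168 mm
M4: ⌊168/2⌋ × 119 = 84 × 119 mm
M5: ⌊119/2⌋ × 84 = 59 × 84 mm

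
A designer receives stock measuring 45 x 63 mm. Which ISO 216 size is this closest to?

Aspect ratio 63/45 ≈ 1.400 — close to the ISO √2 ≈ 1.414.
In the B-series (B0 = 1000 × 1414 mm): B9 = 44 × 62 mm.
Off by 2 mm total — nearest standard size.

B9 (44 × 62 mm)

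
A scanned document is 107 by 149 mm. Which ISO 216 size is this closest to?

Aspect ratio 149/107 ≈ 1.393 (ISO target is √2 ≈ 1.414).
In the A-series (A0 area = 1 m²): A6 = 105 × 148 mm.
Off by 3 mm total — nearest standard size.

A6 (105 × 148 mm)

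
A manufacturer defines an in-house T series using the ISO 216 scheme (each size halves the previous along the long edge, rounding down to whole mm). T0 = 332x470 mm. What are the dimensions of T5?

58 × 83 mm

T1: ⌊470/2⌋ × 332 = 235 × 332 mm
T2: ⌊332/2⌋ × 235 = 166 × 235 mm
T3: ⌊235/2⌋ × 166 = 117 × 166 mm
T4: ⌊166/2⌋ × 117 = 83 × 117 mm
T5: ⌊117/2⌋ × 83 = 58 × 83 mm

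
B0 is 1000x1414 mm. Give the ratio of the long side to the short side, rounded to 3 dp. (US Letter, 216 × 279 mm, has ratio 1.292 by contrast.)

1414 / 1000 = 1.414
Matches √2 ≈ 1.414 — the ISO 216 defining ratio.

1.414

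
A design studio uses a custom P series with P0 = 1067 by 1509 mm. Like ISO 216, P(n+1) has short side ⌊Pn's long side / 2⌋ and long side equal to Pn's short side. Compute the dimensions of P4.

P1 = 754 × 1067 mm (from P0 by 1 halving).
P2: ⌊1067/2⌋ × 754 = 533 × 754 mm
P3: ⌊754/2⌋ × 533 = 377 × 533 mm
P4: ⌊533/2⌋ × 377 = 266 × 377 mm

266 × 377 mm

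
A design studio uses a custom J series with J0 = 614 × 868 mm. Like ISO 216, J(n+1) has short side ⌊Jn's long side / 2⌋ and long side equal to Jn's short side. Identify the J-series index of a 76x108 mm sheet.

J6

J0: 614 × 868 mm
J1: 434 × 614 mm
J2: 307 × 434 mm
J3: 217 × 307 mm
J4: 153 × 217 mm
J5: 108 × 153 mm
J6: 76 × 108 mm
J7: 54 × 76 mm
→ matches J6.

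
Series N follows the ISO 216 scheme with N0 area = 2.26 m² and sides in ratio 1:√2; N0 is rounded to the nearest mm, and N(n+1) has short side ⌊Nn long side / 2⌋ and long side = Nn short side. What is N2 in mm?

Let N0's short side be w mm. w · w√2 = 2.26 m² = 2,260,000 mm², so w ≈ 1264.1 mm and w√2 ≈ 1787.8 mm → N0 = 1264 × 1788 mm.
N1: ⌊1788/2⌋ × 1264 = 894 × 1264 mm
N2: ⌊1264/2⌋ × 894 = 632 × 894 mm

632 × 894 mm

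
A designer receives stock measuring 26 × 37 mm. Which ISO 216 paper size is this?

Aspect ratio 37/26 ≈ 1.423 — close to the ISO √2 ≈ 1.414.
In the A-series (A0 area = 1 m²): A10 = 26 × 37 mm.

A10 (26 × 37 mm)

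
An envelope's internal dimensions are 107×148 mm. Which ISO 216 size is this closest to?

Aspect ratio 148/107 ≈ 1.383 (ISO target is √2 ≈ 1.414).
In the A-series (A0 area = 1 m²): A6 = 105 × 148 mm.
Off by 2 mm total — nearest standard size.

A6 (105 × 148 mm)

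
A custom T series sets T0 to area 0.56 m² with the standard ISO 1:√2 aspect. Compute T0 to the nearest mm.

Let the short side be w mm. Then w · w√2 = 0.56 m² = 560,000 mm².
w² = 560,000/√2, so w ≈ 629.3 mm; long side = w√2 ≈ 889.9 mm.

629 × 890 mm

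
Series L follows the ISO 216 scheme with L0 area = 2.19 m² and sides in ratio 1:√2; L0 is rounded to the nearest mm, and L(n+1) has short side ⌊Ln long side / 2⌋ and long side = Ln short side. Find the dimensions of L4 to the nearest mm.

311 × 440 mm

Let L0's short side be w mm. w · w√2 = 2.19 m² = 2,190,000 mm², so w ≈ 1244.4 mm and w√2 ≈ 1759.9 mm → L0 = 1244 × 1760 mm.
L1: ⌊1760/2⌋ × 1244 = 880 × 1244 mm
L2: ⌊1244/2⌋ × 880 = 622 × 880 mm
L3: ⌊880/2⌋ × 622 = 440 × 622 mm
L4: ⌊622/2⌋ × 440 = 311 × 440 mm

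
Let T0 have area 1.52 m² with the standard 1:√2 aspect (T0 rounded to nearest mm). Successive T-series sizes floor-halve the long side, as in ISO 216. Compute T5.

183 × 259 mm

Let T0's short side be w mm. w · w√2 = 1.52 m² = 1,520,000 mm², so w ≈ 1036.7 mm and w√2 ≈ 1466.2 mm → T0 = 1037 × 1466 mm.
T1: ⌊1466/2⌋ × 1037 = 733 × 1037 mm
T2: ⌊1037/2⌋ × 733 = 518 × 733 mm
T3: ⌊733/2⌋ × 518 = 366 × 518 mm
T4: ⌊518/2⌋ × 366 = 259 × 366 mm
T5: ⌊366/2⌋ × 259 = 183 × 259 mm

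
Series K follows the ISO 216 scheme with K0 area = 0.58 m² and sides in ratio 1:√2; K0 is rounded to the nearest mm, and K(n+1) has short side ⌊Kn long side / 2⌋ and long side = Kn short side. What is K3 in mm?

226 × 320 mm

Let K0's short side be w mm. w · w√2 = 0.58 m² = 580,000 mm², so w ≈ 640.4 mm and w√2 ≈ 905.7 mm → K0 = 640 × 906 mm.
K1: ⌊906/2⌋ × 640 = 453 × 640 mm
K2: ⌊640/2⌋ × 453 = 320 × 453 mm
K3: ⌊453/2⌋ × 320 = 226 × 320 mm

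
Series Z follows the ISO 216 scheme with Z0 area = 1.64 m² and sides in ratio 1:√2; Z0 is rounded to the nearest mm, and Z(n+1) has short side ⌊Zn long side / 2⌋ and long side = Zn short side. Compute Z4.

Let Z0's short side be w mm. w · w√2 = 1.64 m² = 1,640,000 mm², so w ≈ 1076.9 mm and w√2 ≈ 1522.9 mm → Z0 = 1077 × 1523 mm.
Z1: ⌊1523/2⌋ × 1077 = 761 × 1077 mm
Z2: ⌊1077/2⌋ × 761 = 538 × 761 mm
Z3: ⌊761/2⌋ × 538 = 380 × 538 mm
Z4: ⌊538/2⌋ × 380 = 269 × 380 mm

269 × 380 mm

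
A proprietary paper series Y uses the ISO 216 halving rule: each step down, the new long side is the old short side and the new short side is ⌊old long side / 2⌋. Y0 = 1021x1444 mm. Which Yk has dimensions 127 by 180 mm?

Y0: 1021 × 1444 mm
Y1: 722 × 1021 mm
Y2: 510 × 722 mm
Y3: 361 × 510 mm
Y4: 255 × 361 mm
Y5: 180 × 255 mm
Y6: 127 × 180 mm
Y7: 90 × 127 mm
→ matches Y6.

Y6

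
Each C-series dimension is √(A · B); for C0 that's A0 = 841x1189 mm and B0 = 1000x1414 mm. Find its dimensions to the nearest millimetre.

917 × 1297 mm

Short: √(841 · 1000) = √841000 ≈ 917.1 mm.
Long: √(1189 · 1414) = √1681246 ≈ 1296.6 mm.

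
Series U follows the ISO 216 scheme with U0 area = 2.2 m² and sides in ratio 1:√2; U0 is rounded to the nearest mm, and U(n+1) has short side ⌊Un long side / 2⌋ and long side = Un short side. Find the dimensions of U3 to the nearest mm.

Let U0's short side be w mm. w · w√2 = 2.2 m² = 2,200,000 mm², so w ≈ 1247.3 mm and w√2 ≈ 1763.9 mm → U0 = 1247 × 1764 mm.
U1: ⌊1764/2⌋ × 1247 = 882 × 1247 mm
U2: ⌊1247/2⌋ × 882 = 623 × 882 mm
U3: ⌊882/2⌋ × 623 = 441 × 623 mm

441 × 623 mm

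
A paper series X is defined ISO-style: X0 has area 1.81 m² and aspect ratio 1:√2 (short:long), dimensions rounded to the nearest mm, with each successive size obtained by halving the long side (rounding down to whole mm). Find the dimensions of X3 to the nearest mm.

400 × 565 mm

Let X0's short side be w mm. w · w√2 = 1.81 m² = 1,810,000 mm², so w ≈ 1131.3 mm and w√2 ≈ 1599.9 mm → X0 = 1131 × 1600 mm.
X1: ⌊1600/2⌋ × 1131 = 800 × 1131 mm
X2: ⌊1131/2⌋ × 800 = 565 × 800 mm
X3: ⌊800/2⌋ × 565 = 400 × 565 mm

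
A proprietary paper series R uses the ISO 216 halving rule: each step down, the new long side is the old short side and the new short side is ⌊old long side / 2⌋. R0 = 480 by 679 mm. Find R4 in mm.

120 × 169 mm

R1: ⌊679/2⌋ × 480 = 339 × 480 mm
R2: ⌊480/2⌋ × 339 = 240 × 339 mm
R3: ⌊339/2⌋ × 240 = 169 × 240 mm
R4: ⌊240/2⌋ × 169 = 120 × 169 mm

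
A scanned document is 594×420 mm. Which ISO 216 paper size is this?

Aspect ratio 594/420 ≈ 1.414 — close to the ISO √2 ≈ 1.414.
In the A-series (A0 area = 1 m²): A2 = 420 × 594 mm.

A2 (420 × 594 mm)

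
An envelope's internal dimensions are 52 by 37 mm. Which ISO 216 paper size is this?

A9 (37 × 52 mm)

Aspect ratio 52/37 ≈ 1.405 — close to the ISO √2 ≈ 1.414.
In the A-series (A0 area = 1 m²): A9 = 37 × 52 mm.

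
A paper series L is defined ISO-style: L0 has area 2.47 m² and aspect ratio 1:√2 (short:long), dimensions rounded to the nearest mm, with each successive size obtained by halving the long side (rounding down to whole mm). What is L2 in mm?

661 × 934 mm

Let L0's short side be w mm. w · w√2 = 2.47 m² = 2,470,000 mm², so w ≈ 1321.6 mm and w√2 ≈ 1869.0 mm → L0 = 1322 × 1869 mm.
L1: ⌊1869/2⌋ × 1322 = 934 × 1322 mm
L2: ⌊1322/2⌋ × 934 = 661 × 934 mm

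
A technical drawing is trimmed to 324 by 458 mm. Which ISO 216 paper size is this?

Aspect ratio 458/324 ≈ 1.414 — close to the ISO √2 ≈ 1.414.
In the C-series (envelope sizes, between A and B): C3 = 324 × 458 mm.

C3 (324 × 458 mm)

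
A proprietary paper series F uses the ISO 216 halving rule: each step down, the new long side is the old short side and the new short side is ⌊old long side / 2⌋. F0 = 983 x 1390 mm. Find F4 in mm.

F1: ⌊1390/2⌋ × 983 = 695 × 983 mm
F2: ⌊983/2⌋ × 695 = 491 × 695 mm
F3: ⌊695/2⌋ × 491 = 347 × 491 mm
F4: ⌊491/2⌋ × 347 = 245 × 347 mm

245 × 347 mm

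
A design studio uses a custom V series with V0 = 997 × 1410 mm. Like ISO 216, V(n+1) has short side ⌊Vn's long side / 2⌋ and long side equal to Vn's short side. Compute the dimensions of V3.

352 × 498 mm

V1: ⌊1410/2⌋ × 997 = 705 × 997 mm
V2: ⌊997/2⌋ × 705 = 498 × 705 mm
V3: ⌊705/2⌋ × 498 = 352 × 498 mm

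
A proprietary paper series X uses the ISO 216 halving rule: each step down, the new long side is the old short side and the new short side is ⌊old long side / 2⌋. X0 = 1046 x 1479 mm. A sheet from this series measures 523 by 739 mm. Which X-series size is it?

X0: 1046 × 1479 mm
X1: 739 × 1046 mm
X2: 523 × 739 mm
X3: 369 × 523 mm
→ matches X2.

X2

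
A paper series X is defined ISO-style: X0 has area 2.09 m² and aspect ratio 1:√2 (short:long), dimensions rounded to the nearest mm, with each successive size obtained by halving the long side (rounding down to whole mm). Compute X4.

Let X0's short side be w mm. w · w√2 = 2.09 m² = 2,090,000 mm², so w ≈ 1215.7 mm and w√2 ≈ 1719.2 mm → X0 = 1216 × 1719 mm.
X1: ⌊1719/2⌋ × 1216 = 859 × 1216 mm
X2: ⌊1216/2⌋ × 859 = 608 × 859 mm
X3: ⌊859/2⌋ × 608 = 429 × 608 mm
X4: ⌊608/2⌋ × 429 = 304 × 429 mm

304 × 429 mm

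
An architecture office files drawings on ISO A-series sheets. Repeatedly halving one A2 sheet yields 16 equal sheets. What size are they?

16 = 2^4, so 4 halving steps.
A2 → A3 → … → A6 after 4 steps.

A6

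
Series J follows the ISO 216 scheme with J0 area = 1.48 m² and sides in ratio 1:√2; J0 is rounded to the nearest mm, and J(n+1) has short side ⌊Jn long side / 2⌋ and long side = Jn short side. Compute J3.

Let J0's short side be w mm. w · w√2 = 1.48 m² = 1,480,000 mm², so w ≈ 1023.0 mm and w√2 ≈ 1446.7 mm → J0 = 1023 × 1447 mm.
J1: ⌊1447/2⌋ × 1023 = 723 × 1023 mm
J2: ⌊1023/2⌋ × 723 = 511 × 723 mm
J3: ⌊723/2⌋ × 511 = 361 × 511 mm

361 × 511 mm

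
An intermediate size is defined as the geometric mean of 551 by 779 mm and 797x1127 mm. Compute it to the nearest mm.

Short side: √(551 · 797) = √439147 ≈ 662.7 → 663 mm
Long side: √(779 · 1127) = √877933 ≈ 937.0 → 937 mm

663 × 937 mm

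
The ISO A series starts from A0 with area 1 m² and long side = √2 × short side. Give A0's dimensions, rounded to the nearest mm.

Let the short side be w mm. Then the long side is w√2 and w · w√2 = 10⁶ mm².
w² = 10⁶/√2, so w = 1000 / 2^(1/4) ≈ 840.9 mm; long side = 1000 · 2^(1/4) ≈ 1189.2 mm.

841 × 1189 mm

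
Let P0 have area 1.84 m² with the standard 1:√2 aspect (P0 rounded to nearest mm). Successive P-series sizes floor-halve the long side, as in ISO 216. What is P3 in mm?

403 × 570 mm

Let P0's short side be w mm. w · w√2 = 1.84 m² = 1,840,000 mm², so w ≈ 1140.6 mm and w√2 ≈ 1613.1 mm → P0 = 1141 × 1613 mm.
P1: ⌊1613/2⌋ × 1141 = 806 × 1141 mm
P2: ⌊1141/2⌋ × 806 = 570 × 806 mm
P3: ⌊806/2⌋ × 570 = 403 × 570 mm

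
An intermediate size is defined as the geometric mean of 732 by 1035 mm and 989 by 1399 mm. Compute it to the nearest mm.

Short side: √(732 · 989) = √723948 ≈ 850.9 → 851 mm
Long side: √(1035 · 1399) = √1447965 ≈ 1203.3 → 1203 mm

851 × 1203 mm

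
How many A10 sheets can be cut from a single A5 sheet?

Each ISO step halves the sheet: 1 × A5 → 2 × A6 → 4 × A7 → 8 × A8 → …
From A5 to A10 is 5 halving steps: 2^5 = 32.

32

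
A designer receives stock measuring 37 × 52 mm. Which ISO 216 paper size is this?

A9 (37 × 52 mm)

Aspect ratio 52/37 ≈ 1.405 — close to the ISO √2 ≈ 1.414.
In the A-series (A0 area = 1 m²): A9 = 37 × 52 mm.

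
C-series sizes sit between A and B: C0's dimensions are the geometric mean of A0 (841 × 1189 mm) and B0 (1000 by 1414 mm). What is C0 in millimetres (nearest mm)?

917 × 1297 mm

Short: √(841 · 1000) = √841000 ≈ 917.1 mm.
Long: √(1189 · 1414) = √1681246 ≈ 1296.6 mm.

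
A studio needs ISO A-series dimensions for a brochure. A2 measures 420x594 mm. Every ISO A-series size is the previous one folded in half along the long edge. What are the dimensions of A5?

148 × 210 mm

A3: ⌊594/2⌋ × 420 = 297 × 420 mm
A4: ⌊420/2⌋ × 297 = 210 × 297 mm
A5: ⌊297/2⌋ × 210 = 148 × 210 mm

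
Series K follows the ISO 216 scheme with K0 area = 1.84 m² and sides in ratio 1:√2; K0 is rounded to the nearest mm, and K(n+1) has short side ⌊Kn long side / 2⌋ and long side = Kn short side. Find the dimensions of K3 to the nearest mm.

Let K0's short side be w mm. w · w√2 = 1.84 m² = 1,840,000 mm², so w ≈ 1140.6 mm and w√2 ≈ 1613.1 mm → K0 = 1141 × 1613 mm.
K1: ⌊1613/2⌋ × 1141 = 806 × 1141 mm
K2: ⌊1141/2⌋ × 806 = 570 × 806 mm
K3: ⌊806/2⌋ × 570 = 403 × 570 mm

403 × 570 mm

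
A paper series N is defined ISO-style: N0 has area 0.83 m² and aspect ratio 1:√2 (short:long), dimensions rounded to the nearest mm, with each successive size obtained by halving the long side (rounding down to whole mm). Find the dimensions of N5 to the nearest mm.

135 × 191 mm

Let N0's short side be w mm. w · w√2 = 0.83 m² = 830,000 mm², so w ≈ 766.1 mm and w√2 ≈ 1083.4 mm → N0 = 766 × 1083 mm.
N1: ⌊1083/2⌋ × 766 = 541 × 766 mm
N2: ⌊766/2⌋ × 541 = 383 × 541 mm
N3: ⌊541/2⌋ × 383 = 270 × 383 mm
N4: ⌊383/2⌋ × 270 = 191 × 270 mm
N5: ⌊270/2⌋ × 191 = 135 × 191 mm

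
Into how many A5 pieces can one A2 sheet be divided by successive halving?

A2 = 420 × 594 mm; A5 = 148 × 210 mm.
Each halving step doubles the count; 3 steps from A2 to A5.
2^3 = 8.

8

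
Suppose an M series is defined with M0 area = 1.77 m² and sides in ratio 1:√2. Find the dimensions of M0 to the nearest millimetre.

Let the short side be w mm. Then w · w√2 = 1.77 m² = 1,770,000 mm².
w² = 1,770,000/√2, so w ≈ 1118.7 mm; long side = w√2 ≈ 1582.1 mm.

1119 × 1582 mm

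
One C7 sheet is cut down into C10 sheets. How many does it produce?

C7 = 81 × 114 mm; C10 = 28 × 40 mm.
Each halving step doubles the count; 3 steps from C7 to C10.
2^3 = 8.

8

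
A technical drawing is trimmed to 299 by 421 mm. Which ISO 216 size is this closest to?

A3 (297 × 420 mm)

Aspect ratio 421/299 ≈ 1.408 — close to the ISO √2 ≈ 1.414.
In the A-series (A0 area = 1 m²): A3 = 297 × 420 mm.
Off by 3 mm total — nearest standard size.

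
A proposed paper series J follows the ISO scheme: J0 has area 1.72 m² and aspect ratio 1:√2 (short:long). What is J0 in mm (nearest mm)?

Let the short side be w mm. Then w · w√2 = 1.72 m² = 1,720,000 mm².
w² = 1,720,000/√2, so w ≈ 1102.8 mm; long side = w√2 ≈ 1559.6 mm.

1103 × 1560 mm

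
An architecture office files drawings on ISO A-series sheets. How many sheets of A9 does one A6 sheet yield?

Each ISO step halves the sheet: 1 × A6 → 2 × A7 → 4 × A8 → 8 × A9
From A6 to A9 is 3 halving steps: 2^3 = 8.

8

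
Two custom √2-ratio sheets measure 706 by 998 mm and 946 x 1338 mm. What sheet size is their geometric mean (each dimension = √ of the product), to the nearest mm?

817 × 1156 mm

Short side: √(706 · 946) = √667876 ≈ 817.2 → 817 mm
Long side: √(998 · 1338) = √1335324 ≈ 1155.6 → 1156 mm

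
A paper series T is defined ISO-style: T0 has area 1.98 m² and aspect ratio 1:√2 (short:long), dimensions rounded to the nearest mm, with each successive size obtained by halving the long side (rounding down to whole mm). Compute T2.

Let T0's short side be w mm. w · w√2 = 1.98 m² = 1,980,000 mm², so w ≈ 1183.2 mm and w√2 ≈ 1673.4 mm → T0 = 1183 × 1673 mm.
T1: ⌊1673/2⌋ × 1183 = 836 × 1183 mm
T2: ⌊1183/2⌋ × 836 = 591 × 836 mm

591 × 836 mm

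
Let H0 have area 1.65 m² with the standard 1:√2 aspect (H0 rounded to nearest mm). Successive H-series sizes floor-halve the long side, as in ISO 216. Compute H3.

382 × 540 mm

Let H0's short side be w mm. w · w√2 = 1.65 m² = 1,650,000 mm², so w ≈ 1080.2 mm and w√2 ≈ 1527.6 mm → H0 = 1080 × 1528 mm.
H1: ⌊1528/2⌋ × 1080 = 764 × 1080 mm
H2: ⌊1080/2⌋ × 764 = 540 × 764 mm
H3: ⌊764/2⌋ × 540 = 382 × 540 mm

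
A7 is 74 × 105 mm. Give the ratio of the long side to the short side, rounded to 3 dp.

1.419

105 / 74 = 1.419
ISO 216 targets √2 ≈ 1.414; the +0.005 deviation is from mm rounding.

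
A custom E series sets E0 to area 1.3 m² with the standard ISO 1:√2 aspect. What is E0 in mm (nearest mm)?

Let the short side be w mm. Then w · w√2 = 1.3 m² = 1,300,000 mm².
w² = 1,300,000/√2, so w ≈ 958.8 mm; long side = w√2 ≈ 1355.9 mm.

959 × 1356 mm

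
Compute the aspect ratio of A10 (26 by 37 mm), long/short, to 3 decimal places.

37 / 26 = 1.423
ISO 216 targets √2 ≈ 1.414; the +0.009 deviation is from mm rounding.

1.423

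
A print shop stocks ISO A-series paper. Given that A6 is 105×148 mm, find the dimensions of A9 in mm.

A7: ⌊148/2⌋ × 105 = 74 × 105 mm
A8: ⌊105/2⌋ × 74 = 52 × 74 mm
A9: ⌊74/2⌋ × 52 = 37 × 52 mm

37 × 52 mm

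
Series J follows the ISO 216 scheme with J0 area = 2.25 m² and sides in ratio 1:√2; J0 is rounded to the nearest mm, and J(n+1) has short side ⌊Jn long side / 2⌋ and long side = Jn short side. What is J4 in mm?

Let J0's short side be w mm. w · w√2 = 2.25 m² = 2,250,000 mm², so w ≈ 1261.3 mm and w√2 ≈ 1783.8 mm → J0 = 1261 × 1784 mm.
J1: ⌊1784/2⌋ × 1261 = 892 × 1261 mm
J2: ⌊1261/2⌋ × 892 = 630 × 892 mm
J3: ⌊892/2⌋ × 630 = 446 × 630 mm
J4: ⌊630/2⌋ × 446 = 315 × 446 mm

315 × 446 mm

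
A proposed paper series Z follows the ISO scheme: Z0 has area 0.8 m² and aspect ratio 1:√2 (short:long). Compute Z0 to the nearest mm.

Let the short side be w mm. Then w · w√2 = 0.8 m² = 800,000 mm².
w² = 800,000/√2, so w ≈ 752.1 mm; long side = w√2 ≈ 1063.7 mm.

752 × 1064 mm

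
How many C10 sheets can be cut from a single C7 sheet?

8

Each ISO step halves the sheet: 1 × C7 → 2 × C8 → 4 × C9 → 8 × C10
From C7 to C10 is 3 halving steps: 2^3 = 8.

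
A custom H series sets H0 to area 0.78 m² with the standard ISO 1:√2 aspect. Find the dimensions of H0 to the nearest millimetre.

743 × 1050 mm

Let the short side be w mm. Then w · w√2 = 0.78 m² = 780,000 mm².
w² = 780,000/√2, so w ≈ 742.7 mm; long side = w√2 ≈ 1050.3 mm.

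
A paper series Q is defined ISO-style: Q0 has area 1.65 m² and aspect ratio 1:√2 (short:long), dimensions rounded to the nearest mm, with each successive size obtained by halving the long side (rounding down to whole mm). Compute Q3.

Let Q0's short side be w mm. w · w√2 = 1.65 m² = 1,650,000 mm², so w ≈ 1080.2 mm and w√2 ≈ 1527.6 mm → Q0 = 1080 × 1528 mm.
Q1: ⌊1528/2⌋ × 1080 = 764 × 1080 mm
Q2: ⌊1080/2⌋ × 764 = 540 × 764 mm
Q3: ⌊764/2⌋ × 540 = 382 × 540 mm

382 × 540 mm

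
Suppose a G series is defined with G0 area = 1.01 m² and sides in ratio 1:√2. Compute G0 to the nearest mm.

Let the short side be w mm. Then w · w√2 = 1.01 m² = 1,010,000 mm².
w² = 1,010,000/√2, so w ≈ 845.1 mm; long side = w√2 ≈ 1195.1 mm.

845 × 1195 mm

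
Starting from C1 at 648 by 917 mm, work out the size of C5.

162 × 229 mm

C2: ⌊917/2⌋ × 648 = 458 × 648 mm
C3: ⌊648/2⌋ × 458 = 324 × 458 mm
C4: ⌊458/2⌋ × 324 = 229 × 324 mm
C5: ⌊324/2⌋ × 229 = 162 × 229 mm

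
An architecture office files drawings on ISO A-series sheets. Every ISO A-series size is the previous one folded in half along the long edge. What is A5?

148 × 210 mm

A0 = 841 × 1189 mm (A0 has area 1 m², aspect 1:√2).
A1: ⌊1189/2⌋ × 841 = 594 × 841 mm
A2: ⌊841/2⌋ × 594 = 420 × 594 mm
A3: ⌊594/2⌋ × 420 = 297 × 420 mm
A4: ⌊420/2⌋ × 297 = 210 × 297 mm
A5: ⌊297/2⌋ × 210 = 148 × 210 mm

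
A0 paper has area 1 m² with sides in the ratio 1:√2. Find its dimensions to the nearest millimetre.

Let the short side be w mm. Then the long side is w√2 and w · w√2 = 10⁶ mm².
w² = 10⁶/√2, so w = 1000 / 2^(1/4) ≈ 840.9 mm; long side = 1000 · 2^(1/4) ≈ 1189.2 mm.

841 × 1189 mm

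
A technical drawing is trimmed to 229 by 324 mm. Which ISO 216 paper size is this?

Aspect ratio 324/229 ≈ 1.415 — close to the ISO √2 ≈ 1.414.
In the C-series (envelope sizes, between A and B): C4 = 229 × 324 mm.

C4 (229 × 324 mm)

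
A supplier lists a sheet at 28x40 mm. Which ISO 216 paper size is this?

Aspect ratio 40/28 ≈ 1.429 — close to the ISO √2 ≈ 1.414.
In the C-series (envelope sizes, between A and B): C10 = 28 × 40 mm.

C10 (28 × 40 mm)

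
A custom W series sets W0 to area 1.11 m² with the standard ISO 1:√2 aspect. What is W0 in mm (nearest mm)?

886 × 1253 mm

Let the short side be w mm. Then w · w√2 = 1.11 m² = 1,110,000 mm².
w² = 1,110,000/√2, so w ≈ 885.9 mm; long side = w√2 ≈ 1252.9 mm.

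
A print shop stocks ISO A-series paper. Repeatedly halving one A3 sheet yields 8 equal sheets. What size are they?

8 = 2^3, so 3 halving steps.
A3 → A4 → … → A6 after 3 steps.

A6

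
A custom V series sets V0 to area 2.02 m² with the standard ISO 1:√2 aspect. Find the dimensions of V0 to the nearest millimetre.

1195 × 1690 mm

Let the short side be w mm. Then w · w√2 = 2.02 m² = 2,020,000 mm².
w² = 2,020,000/√2, so w ≈ 1195.1 mm; long side = w√2 ≈ 1690.2 mm.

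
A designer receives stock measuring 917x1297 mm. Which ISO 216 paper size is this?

Aspect ratio 1297/917 ≈ 1.414 — close to the ISO √2 ≈ 1.414.
In the C-series (envelope sizes, between A and B): C0 = 917 × 1297 mm.

C0 (917 × 1297 mm)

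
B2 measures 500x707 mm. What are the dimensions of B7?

B3: ⌊707/2⌋ × 500 = 353 × 500 mm
B4: ⌊500/2⌋ × 353 = 250 × 353 mm
B5: ⌊353/2⌋ × 250 = 176 × 250 mm
B6: ⌊250/2⌋ × 176 = 125 × 176 mm
B7: ⌊176/2⌋ × 125 = 88 × 125 mm

88 × 125 mm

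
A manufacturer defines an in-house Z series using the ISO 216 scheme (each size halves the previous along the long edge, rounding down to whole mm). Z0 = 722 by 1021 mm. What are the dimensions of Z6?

Z1 = 510 × 722 mm (from Z0 by 1 halving).
Z2: ⌊722/2⌋ × 510 = 361 × 510 mm
Z3: ⌊510/2⌋ × 361 = 255 × 361 mm
Z4: ⌊361/2⌋ × 255 = 180 × 255 mm
Z5: ⌊255/2⌋ × 180 = 127 × 180 mm
Z6: ⌊180/2⌋ × 127 = 90 × 127 mm

90 × 127 mm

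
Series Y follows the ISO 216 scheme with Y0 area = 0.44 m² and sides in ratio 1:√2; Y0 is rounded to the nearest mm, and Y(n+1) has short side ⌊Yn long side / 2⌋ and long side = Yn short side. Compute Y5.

98 × 139 mm

Let Y0's short side be w mm. w · w√2 = 0.44 m² = 440,000 mm², so w ≈ 557.8 mm and w√2 ≈ 788.8 mm → Y0 = 558 × 789 mm.
Y1: ⌊789/2⌋ × 558 = 394 × 558 mm
Y2: ⌊558/2⌋ × 394 = 279 × 394 mm
Y3: ⌊394/2⌋ × 279 = 197 × 279 mm
Y4: ⌊279/2⌋ × 197 = 139 × 197 mm
Y5: ⌊197/2⌋ × 139 = 98 × 139 mm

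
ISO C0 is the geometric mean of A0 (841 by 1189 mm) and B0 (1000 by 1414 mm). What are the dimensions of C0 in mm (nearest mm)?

Short: √(841 · 1000) = √841000 ≈ 917.1 mm.
Long: √(1189 · 1414) = √1681246 ≈ 1296.6 mm.

917 × 1297 mm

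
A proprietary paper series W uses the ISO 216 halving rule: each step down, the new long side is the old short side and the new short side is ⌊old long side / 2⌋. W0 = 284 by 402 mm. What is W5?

50 × 71 mm

W1 = 201 × 284 mm (from W0 by 1 halving).
W2: ⌊284/2⌋ × 201 = 142 × 201 mm
W3: ⌊201/2⌋ × 142 = 100 × 142 mm
W4: ⌊142/2⌋ × 100 = 71 × 100 mm
W5: ⌊100/2⌋ × 71 = 50 × 71 mm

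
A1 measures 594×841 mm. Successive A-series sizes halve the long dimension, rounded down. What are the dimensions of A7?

A2: ⌊841/2⌋ × 594 = 420 × 594 mm
A3: ⌊594/2⌋ × 420 = 297 × 420 mm
A4: ⌊420/2⌋ × 297 = 210 × 297 mm
A5: ⌊297/2⌋ × 210 = 148 × 210 mm
A6: ⌊210/2⌋ × 148 = 105 × 148 mm
A7: ⌊148/2⌋ × 105 = 74 × 105 mm

74 × 105 mm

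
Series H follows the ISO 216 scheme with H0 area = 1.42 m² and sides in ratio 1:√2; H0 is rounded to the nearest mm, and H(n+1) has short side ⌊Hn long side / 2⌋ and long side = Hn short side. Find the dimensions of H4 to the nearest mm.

Let H0's short side be w mm. w · w√2 = 1.42 m² = 1,420,000 mm², so w ≈ 1002.0 mm and w√2 ≈ 1417.1 mm → H0 = 1002 × 1417 mm.
H1: ⌊1417/2⌋ × 1002 = 708 × 1002 mm
H2: ⌊1002/2⌋ × 708 = 501 × 708 mm
H3: ⌊708/2⌋ × 501 = 354 × 501 mm
H4: ⌊501/2⌋ × 354 = 250 × 354 mm

250 × 354 mm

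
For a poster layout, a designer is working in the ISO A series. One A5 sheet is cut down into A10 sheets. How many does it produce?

32

Each ISO step halves the sheet: 1 × A5 → 2 × A6 → 4 × A7 → 8 × A8 → …
From A5 to A10 is 5 halving steps: 2^5 = 32.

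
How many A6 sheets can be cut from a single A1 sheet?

32

A1 = 594 × 841 mm; A6 = 105 × 148 mm.
Each halving step doubles the count; 5 steps from A1 to A6.
2^5 = 32.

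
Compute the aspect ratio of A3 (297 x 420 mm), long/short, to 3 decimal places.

1.414

420 / 297 = 1.414
Matches √2 ≈ 1.414 — the ISO 216 defining ratio.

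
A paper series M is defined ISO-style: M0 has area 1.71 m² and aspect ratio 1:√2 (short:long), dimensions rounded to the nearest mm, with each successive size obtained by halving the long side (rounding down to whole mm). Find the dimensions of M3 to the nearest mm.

Let M0's short side be w mm. w · w√2 = 1.71 m² = 1,710,000 mm², so w ≈ 1099.6 mm and w√2 ≈ 1555.1 mm → M0 = 1100 × 1555 mm.
M1: ⌊1555/2⌋ × 1100 = 777 × 1100 mm
M2: ⌊1100/2⌋ × 777 = 550 × 777 mm
M3: ⌊777/2⌋ × 550 = 388 × 550 mm

388 × 550 mm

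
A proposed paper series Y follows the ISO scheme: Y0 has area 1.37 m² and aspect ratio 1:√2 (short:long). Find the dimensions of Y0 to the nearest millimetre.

984 × 1392 mm

Let the short side be w mm. Then w · w√2 = 1.37 m² = 1,370,000 mm².
w² = 1,370,000/√2, so w ≈ 984.2 mm; long side = w√2 ≈ 1391.9 mm.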